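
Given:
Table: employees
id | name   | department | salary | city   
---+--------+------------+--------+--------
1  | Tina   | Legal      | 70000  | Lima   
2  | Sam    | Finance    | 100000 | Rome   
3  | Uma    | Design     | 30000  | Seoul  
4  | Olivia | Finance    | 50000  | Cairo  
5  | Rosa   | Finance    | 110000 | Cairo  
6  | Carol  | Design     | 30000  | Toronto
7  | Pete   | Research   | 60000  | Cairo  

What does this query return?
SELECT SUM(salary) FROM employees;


SUM(salary) = 70000 + 100000 + 30000 + 50000 + 110000 + 30000 + 60000 = 450000

450000


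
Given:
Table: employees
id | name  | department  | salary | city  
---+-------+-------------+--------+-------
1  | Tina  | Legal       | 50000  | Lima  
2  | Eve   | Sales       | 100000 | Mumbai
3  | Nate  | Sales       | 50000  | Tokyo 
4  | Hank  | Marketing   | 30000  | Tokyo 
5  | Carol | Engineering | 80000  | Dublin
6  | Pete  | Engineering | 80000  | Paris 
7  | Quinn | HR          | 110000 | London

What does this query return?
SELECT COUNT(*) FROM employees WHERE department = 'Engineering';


Counting rows where department = 'Engineering'
  Carol -> MATCH
  Pete -> MATCH


2


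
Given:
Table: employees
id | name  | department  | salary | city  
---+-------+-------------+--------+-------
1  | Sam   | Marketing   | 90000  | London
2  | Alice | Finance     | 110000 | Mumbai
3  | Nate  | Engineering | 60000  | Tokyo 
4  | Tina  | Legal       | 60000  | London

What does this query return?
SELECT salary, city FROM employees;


Projecting columns: salary, city

4 rows:
90000, London
110000, Mumbai
60000, Tokyo
60000, London


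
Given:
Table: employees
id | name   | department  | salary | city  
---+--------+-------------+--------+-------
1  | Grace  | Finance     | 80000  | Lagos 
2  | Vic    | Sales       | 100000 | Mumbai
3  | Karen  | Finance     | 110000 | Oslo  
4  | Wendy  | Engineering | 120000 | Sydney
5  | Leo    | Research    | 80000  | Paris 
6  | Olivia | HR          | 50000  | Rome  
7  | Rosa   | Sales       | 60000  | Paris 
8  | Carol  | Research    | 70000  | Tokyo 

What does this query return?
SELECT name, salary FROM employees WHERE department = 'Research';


Filtering: department = 'Research'
Matching rows: 2

2 rows:
Leo, 80000
Carol, 70000


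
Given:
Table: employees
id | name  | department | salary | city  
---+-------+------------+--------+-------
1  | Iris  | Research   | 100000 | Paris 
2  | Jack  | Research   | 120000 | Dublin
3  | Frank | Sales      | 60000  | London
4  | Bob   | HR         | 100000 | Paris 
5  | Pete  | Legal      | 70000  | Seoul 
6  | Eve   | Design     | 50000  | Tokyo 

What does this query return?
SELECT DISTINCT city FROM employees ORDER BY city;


All 'city' values (row order): Paris, Dublin, London, Paris, Seoul, Tokyo
Removing duplicates leaves 5 unique value(s).

5 values:
Dublin
London
Paris
Seoul
Tokyo


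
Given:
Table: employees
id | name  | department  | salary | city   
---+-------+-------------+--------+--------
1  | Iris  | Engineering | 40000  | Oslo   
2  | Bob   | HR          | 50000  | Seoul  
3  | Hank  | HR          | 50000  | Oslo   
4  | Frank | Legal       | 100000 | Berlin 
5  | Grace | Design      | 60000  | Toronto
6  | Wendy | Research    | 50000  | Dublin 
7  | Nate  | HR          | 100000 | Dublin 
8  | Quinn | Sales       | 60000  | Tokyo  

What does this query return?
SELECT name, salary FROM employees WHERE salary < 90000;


Filtering: salary < 90000
Matching: 6 rows

6 rows:
Iris, 40000
Bob, 50000
Hank, 50000
Grace, 60000
Wendy, 50000
Quinn, 60000


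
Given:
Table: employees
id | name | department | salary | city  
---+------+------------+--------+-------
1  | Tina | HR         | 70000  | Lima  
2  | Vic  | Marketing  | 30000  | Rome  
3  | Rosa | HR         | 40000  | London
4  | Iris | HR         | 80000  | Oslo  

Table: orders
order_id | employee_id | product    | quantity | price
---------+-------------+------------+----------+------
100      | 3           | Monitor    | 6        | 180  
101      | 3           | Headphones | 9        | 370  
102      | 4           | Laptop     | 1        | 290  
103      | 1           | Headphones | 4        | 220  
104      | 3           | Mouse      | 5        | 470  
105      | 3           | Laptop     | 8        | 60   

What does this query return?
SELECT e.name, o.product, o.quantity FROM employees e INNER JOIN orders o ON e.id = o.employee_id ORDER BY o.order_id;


Joining employees.id = orders.employee_id:
  employee Rosa (id=3) -> order Monitor
  employee Rosa (id=3) -> order Headphones
  employee Iris (id=4) -> order Laptop
  employee Tina (id=1) -> order Headphones
  employee Rosa (id=3) -> order Mouse
  employee Rosa (id=3) -> order Laptop


6 rows:
Rosa, Monitor, 6
Rosa, Headphones, 9
Iris, Laptop, 1
Tina, Headphones, 4
Rosa, Mouse, 5
Rosa, Laptop, 8


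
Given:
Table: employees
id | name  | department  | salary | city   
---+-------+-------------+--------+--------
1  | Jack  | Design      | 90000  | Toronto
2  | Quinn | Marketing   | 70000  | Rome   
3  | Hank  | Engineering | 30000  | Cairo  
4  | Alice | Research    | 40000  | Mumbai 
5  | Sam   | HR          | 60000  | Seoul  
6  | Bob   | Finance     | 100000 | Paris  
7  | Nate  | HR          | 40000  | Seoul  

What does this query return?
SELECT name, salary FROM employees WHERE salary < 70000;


Filtering: salary < 70000
Matching: 4 rows

4 rows:
Hank, 30000
Alice, 40000
Sam, 60000
Nate, 40000


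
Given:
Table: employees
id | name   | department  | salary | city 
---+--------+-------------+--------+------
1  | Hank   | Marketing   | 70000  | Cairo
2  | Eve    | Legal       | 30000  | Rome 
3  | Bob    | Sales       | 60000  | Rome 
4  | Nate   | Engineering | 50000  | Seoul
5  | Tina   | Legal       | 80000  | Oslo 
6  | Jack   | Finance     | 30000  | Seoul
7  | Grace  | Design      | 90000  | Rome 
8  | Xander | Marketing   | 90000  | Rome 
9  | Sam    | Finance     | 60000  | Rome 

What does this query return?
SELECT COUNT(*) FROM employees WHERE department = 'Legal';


Counting rows where department = 'Legal'
  Eve -> MATCH
  Tina -> MATCH


2


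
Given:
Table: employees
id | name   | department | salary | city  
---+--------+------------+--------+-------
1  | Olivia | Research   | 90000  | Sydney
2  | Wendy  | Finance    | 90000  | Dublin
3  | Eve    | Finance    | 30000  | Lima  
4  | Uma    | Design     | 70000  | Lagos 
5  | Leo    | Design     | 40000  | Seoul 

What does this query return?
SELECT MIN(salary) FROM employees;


Salaries: 90000, 90000, 30000, 70000, 40000
MIN = 30000

30000


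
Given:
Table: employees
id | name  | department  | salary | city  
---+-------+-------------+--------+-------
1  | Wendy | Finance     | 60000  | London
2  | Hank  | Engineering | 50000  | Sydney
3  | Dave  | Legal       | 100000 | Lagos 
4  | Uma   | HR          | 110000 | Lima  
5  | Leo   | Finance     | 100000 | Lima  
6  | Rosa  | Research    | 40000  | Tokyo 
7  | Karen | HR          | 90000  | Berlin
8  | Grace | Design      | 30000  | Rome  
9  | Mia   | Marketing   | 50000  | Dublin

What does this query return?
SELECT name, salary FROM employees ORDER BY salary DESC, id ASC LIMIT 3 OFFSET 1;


Sort by salary DESC (id ASC tiebreak), then skip 1 and take 3
Rows 2 through 4

3 rows:
Dave, 100000
Leo, 100000
Karen, 90000


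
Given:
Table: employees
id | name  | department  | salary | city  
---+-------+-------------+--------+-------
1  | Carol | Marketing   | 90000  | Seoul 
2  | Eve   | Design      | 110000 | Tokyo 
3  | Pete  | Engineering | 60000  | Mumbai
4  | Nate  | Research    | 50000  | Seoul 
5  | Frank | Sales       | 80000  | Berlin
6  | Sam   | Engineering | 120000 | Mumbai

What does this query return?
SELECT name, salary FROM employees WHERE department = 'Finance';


Filtering: department = 'Finance'
Matching rows: 0

Empty result set (0 rows)


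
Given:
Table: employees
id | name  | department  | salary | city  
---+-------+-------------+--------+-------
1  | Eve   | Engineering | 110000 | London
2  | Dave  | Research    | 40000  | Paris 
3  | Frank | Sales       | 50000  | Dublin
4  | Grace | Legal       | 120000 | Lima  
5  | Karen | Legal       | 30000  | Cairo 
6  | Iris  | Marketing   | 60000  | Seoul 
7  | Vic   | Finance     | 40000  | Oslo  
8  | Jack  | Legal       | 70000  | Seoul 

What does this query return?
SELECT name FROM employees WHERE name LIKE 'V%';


LIKE 'V%' matches names starting with 'V'
Matching: 1

1 rows:
Vic


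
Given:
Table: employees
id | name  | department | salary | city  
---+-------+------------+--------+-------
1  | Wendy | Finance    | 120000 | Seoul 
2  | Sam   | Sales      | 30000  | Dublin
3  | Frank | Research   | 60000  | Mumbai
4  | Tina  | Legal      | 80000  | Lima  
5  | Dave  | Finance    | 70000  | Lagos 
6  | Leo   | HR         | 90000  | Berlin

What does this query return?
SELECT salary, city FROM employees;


Projecting columns: salary, city

6 rows:
120000, Seoul
30000, Dublin
60000, Mumbai
80000, Lima
70000, Lagos
90000, Berlin


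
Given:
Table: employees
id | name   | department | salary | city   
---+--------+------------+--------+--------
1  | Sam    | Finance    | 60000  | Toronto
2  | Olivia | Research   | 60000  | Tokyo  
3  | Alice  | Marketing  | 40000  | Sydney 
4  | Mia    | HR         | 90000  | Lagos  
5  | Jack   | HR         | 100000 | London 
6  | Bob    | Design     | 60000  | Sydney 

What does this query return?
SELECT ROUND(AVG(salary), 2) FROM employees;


SUM(salary) = 410000
COUNT = 6
ROUND(AVG, 2) = ROUND(410000 / 6, 2) = 68333.33

68333.33


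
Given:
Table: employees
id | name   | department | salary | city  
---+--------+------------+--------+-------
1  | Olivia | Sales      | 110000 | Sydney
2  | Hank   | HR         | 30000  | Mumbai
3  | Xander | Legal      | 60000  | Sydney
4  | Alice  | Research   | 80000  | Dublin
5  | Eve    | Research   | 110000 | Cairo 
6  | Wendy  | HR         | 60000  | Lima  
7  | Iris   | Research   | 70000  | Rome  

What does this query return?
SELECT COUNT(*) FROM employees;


COUNT(*) counts all rows

7


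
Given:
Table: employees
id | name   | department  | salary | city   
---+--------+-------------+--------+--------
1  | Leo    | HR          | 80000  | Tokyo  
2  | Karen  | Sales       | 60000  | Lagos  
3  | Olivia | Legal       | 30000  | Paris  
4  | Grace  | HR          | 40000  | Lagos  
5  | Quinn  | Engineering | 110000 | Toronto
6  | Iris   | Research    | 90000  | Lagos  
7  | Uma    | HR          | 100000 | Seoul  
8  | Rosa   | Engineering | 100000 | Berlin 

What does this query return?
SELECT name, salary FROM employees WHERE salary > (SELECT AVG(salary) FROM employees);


Subquery: AVG(salary) = 76250.0
Filtering: salary > 76250.0
  Leo (80000) -> MATCH
  Quinn (110000) -> MATCH
  Iris (90000) -> MATCH
  Uma (100000) -> MATCH
  Rosa (100000) -> MATCH


5 rows:
Leo, 80000
Quinn, 110000
Iris, 90000
Uma, 100000
Rosa, 100000


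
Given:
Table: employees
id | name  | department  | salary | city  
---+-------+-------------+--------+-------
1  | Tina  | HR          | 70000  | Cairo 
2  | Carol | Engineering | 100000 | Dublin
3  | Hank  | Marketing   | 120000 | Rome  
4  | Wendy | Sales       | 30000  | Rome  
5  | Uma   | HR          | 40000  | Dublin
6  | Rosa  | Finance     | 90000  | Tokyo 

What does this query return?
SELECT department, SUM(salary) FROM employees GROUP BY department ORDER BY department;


Summing salary within each department:
  Engineering: 100000 = 100000
  Finance: 90000 = 90000
  HR: 70000 + 40000 = 110000
  Marketing: 120000 = 120000
  Sales: 30000 = 30000


5 groups:
Engineering, 100000
Finance, 90000
HR, 110000
Marketing, 120000
Sales, 30000


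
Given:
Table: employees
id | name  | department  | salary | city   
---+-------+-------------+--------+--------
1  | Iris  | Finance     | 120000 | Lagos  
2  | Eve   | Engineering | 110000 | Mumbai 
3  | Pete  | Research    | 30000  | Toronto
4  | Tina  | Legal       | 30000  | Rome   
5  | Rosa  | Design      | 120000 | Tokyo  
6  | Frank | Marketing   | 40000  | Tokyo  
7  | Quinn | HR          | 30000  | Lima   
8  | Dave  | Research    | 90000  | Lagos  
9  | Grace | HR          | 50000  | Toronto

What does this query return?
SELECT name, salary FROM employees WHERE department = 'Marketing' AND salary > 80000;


Filtering: department = 'Marketing' AND salary > 80000
Matching: 0 rows

Empty result set (0 rows)


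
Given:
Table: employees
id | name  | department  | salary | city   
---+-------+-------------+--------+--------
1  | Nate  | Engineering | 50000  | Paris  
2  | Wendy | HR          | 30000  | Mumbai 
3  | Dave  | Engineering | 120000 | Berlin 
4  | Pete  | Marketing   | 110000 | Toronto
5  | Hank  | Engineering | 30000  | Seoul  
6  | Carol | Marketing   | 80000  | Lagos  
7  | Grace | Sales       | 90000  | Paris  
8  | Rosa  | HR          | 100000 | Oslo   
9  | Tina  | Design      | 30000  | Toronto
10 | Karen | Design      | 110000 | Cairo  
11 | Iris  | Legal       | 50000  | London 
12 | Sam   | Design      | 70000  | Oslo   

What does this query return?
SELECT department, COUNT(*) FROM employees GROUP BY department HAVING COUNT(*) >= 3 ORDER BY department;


Groups with count >= 3:
  Design: 3 -> PASS
  Engineering: 3 -> PASS
  HR: 2 -> filtered out
  Legal: 1 -> filtered out
  Marketing: 2 -> filtered out
  Sales: 1 -> filtered out


2 groups:
Design, 3
Engineering, 3


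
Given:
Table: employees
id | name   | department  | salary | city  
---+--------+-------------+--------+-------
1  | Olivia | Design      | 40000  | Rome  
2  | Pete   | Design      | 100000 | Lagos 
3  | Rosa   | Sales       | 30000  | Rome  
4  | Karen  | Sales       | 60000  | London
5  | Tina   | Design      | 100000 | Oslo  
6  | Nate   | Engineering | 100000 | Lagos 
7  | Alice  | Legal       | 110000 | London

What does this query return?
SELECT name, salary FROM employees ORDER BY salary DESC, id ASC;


Sorting by salary DESC, then id ASC for ties

7 rows:
Alice, 110000
Pete, 100000
Tina, 100000
Nate, 100000
Karen, 60000
Olivia, 40000
Rosa, 30000


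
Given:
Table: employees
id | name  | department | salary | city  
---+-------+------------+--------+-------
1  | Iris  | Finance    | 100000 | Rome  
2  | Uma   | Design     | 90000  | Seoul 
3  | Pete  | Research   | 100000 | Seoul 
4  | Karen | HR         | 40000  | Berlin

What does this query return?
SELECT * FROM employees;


SELECT * returns all 4 rows with all columns

4 rows:
1, Iris, Finance, 100000, Rome
2, Uma, Design, 90000, Seoul
3, Pete, Research, 100000, Seoul
4, Karen, HR, 40000, Berlin


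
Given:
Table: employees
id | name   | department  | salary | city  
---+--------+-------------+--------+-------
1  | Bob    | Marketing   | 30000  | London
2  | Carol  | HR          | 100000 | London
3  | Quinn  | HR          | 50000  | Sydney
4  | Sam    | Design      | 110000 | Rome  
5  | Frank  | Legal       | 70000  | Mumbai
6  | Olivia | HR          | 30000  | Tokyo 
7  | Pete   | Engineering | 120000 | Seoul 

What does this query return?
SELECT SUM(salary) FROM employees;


SUM(salary) = 30000 + 100000 + 50000 + 110000 + 70000 + 30000 + 120000 = 510000

510000


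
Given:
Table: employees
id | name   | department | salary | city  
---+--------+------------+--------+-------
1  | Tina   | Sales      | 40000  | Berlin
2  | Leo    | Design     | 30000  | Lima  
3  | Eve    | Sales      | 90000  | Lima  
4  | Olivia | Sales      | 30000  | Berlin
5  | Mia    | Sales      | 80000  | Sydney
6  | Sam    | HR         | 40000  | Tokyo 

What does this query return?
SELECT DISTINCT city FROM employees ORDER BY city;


All 'city' values (row order): Berlin, Lima, Lima, Berlin, Sydney, Tokyo
Removing duplicates leaves 4 unique value(s).

4 values:
Berlin
Lima
Sydney
Tokyo


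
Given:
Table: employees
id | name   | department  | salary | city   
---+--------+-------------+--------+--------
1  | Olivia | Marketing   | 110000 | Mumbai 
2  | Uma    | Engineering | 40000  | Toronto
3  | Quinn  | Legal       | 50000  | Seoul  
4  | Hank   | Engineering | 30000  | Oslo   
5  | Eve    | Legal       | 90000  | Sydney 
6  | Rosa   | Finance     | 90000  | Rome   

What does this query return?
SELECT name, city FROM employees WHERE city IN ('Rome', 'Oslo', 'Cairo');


Filtering: city IN ('Rome', 'Oslo', 'Cairo')
Matching: 2 rows

2 rows:
Hank, Oslo
Rosa, Rome


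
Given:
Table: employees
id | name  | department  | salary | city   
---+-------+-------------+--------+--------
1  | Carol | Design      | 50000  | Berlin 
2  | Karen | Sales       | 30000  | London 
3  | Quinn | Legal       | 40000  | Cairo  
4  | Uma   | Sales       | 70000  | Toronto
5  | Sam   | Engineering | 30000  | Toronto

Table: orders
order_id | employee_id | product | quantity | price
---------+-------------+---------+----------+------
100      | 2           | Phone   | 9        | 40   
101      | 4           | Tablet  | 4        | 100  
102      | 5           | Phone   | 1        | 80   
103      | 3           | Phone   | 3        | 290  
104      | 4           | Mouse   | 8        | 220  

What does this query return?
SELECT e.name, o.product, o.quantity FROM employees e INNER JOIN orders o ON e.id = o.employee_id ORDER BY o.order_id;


Joining employees.id = orders.employee_id:
  employee Karen (id=2) -> order Phone
  employee Uma (id=4) -> order Tablet
  employee Sam (id=5) -> order Phone
  employee Quinn (id=3) -> order Phone
  employee Uma (id=4) -> order Mouse


5 rows:
Karen, Phone, 9
Uma, Tablet, 4
Sam, Phone, 1
Quinn, Phone, 3
Uma, Mouse, 8


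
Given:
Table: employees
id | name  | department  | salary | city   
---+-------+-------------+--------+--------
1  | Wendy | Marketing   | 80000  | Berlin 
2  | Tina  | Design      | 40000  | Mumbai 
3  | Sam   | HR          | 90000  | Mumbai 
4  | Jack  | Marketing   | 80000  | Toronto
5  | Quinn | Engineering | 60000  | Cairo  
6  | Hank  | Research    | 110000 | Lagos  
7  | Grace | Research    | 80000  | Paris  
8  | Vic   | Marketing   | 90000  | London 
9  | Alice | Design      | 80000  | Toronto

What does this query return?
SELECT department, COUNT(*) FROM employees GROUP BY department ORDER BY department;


Assigning each row to its department group:
  Wendy -> Marketing
  Tina -> Design
  Sam -> HR
  Jack -> Marketing
  Quinn -> Engineering
  Hank -> Research
  Grace -> Research
  Vic -> Marketing
  Alice -> Design


5 groups:
Design, 2
Engineering, 1
HR, 1
Marketing, 3
Research, 2


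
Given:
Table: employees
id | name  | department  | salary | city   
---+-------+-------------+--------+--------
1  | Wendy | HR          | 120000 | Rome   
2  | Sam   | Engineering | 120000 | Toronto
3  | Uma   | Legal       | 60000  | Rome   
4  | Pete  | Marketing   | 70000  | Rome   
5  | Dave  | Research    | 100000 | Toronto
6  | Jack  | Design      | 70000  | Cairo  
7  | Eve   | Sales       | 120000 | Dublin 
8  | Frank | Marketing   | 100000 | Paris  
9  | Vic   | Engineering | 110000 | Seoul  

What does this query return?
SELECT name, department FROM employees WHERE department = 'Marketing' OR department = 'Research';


Filtering: department = 'Marketing' OR 'Research'
Matching: 3 rows

3 rows:
Pete, Marketing
Dave, Research
Frank, Marketing


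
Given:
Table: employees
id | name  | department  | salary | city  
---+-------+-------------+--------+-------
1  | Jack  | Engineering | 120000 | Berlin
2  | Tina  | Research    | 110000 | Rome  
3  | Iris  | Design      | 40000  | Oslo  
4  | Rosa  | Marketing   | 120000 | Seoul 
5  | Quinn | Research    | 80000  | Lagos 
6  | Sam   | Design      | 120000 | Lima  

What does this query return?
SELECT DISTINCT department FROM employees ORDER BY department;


All 'department' values (row order): Engineering, Research, Design, Marketing, Research, Design
Removing duplicates leaves 4 unique value(s).

4 values:
Design
Engineering
Marketing
Research


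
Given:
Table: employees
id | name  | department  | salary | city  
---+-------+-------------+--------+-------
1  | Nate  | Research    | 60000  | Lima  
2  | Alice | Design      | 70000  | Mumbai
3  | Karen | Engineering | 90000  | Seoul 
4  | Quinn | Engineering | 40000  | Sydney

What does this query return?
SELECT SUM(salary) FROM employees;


SUM(salary) = 60000 + 70000 + 90000 + 40000 = 260000

260000


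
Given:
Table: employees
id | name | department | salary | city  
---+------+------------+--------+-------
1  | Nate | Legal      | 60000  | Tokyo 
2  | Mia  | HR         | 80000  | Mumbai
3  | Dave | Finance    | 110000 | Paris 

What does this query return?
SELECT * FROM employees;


SELECT * returns all 3 rows with all columns

3 rows:
1, Nate, Legal, 60000, Tokyo
2, Mia, HR, 80000, Mumbai
3, Dave, Finance, 110000, Paris


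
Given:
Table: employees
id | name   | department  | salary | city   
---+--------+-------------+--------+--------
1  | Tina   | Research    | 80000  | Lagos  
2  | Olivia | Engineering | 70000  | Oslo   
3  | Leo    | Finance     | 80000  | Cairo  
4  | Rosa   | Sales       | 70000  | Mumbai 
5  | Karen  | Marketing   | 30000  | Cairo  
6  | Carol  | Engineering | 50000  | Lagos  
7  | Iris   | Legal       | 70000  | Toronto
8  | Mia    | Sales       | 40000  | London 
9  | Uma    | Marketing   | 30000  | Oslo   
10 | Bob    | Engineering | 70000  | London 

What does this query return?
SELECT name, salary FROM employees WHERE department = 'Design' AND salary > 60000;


Filtering: department = 'Design' AND salary > 60000
Matching: 0 rows

Empty result set (0 rows)


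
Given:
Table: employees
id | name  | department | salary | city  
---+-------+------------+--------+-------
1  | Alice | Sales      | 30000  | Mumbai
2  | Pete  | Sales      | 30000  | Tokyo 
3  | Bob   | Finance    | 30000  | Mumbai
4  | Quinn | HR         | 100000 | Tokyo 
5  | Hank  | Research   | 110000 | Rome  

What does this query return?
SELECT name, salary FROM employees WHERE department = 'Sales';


Filtering: department = 'Sales'
Matching rows: 2

2 rows:
Alice, 30000
Pete, 30000


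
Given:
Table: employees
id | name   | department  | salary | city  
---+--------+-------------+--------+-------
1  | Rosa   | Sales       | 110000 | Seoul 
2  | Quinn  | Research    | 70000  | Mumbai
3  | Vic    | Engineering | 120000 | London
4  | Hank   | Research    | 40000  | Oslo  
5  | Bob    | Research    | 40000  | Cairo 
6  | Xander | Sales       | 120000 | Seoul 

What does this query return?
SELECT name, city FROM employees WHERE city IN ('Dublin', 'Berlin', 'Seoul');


Filtering: city IN ('Dublin', 'Berlin', 'Seoul')
Matching: 2 rows

2 rows:
Rosa, Seoul
Xander, Seoul


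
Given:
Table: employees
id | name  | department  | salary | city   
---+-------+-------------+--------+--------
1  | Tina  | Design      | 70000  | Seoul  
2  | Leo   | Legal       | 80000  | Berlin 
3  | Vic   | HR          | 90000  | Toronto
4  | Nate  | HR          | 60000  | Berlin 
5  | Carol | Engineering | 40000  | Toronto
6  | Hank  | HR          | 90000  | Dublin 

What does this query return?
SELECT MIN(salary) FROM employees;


Salaries: 70000, 80000, 90000, 60000, 40000, 90000
MIN = 40000

40000


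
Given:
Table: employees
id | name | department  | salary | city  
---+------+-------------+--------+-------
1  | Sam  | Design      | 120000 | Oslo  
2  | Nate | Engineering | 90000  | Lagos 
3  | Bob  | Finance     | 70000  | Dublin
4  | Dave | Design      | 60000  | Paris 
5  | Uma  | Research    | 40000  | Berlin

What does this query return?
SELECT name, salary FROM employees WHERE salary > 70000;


Filtering: salary > 70000
Matching: 2 rows

2 rows:
Sam, 120000
Nate, 90000


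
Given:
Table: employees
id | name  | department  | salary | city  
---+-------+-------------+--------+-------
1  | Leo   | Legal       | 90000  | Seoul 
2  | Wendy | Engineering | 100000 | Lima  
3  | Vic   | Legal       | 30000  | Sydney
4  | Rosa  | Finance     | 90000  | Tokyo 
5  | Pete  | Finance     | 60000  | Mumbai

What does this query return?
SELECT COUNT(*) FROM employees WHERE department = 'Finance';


Counting rows where department = 'Finance'
  Rosa -> MATCH
  Pete -> MATCH


2


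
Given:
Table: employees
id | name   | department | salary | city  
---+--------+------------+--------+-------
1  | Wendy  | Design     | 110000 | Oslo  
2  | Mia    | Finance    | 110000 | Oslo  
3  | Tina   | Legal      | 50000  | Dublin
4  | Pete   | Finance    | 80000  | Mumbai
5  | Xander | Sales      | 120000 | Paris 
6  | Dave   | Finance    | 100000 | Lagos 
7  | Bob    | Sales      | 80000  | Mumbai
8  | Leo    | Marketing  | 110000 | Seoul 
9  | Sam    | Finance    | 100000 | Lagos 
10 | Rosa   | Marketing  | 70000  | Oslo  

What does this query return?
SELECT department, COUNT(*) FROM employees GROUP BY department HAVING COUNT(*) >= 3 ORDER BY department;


Groups with count >= 3:
  Finance: 4 -> PASS
  Design: 1 -> filtered out
  Legal: 1 -> filtered out
  Marketing: 2 -> filtered out
  Sales: 2 -> filtered out


1 groups:
Finance, 4


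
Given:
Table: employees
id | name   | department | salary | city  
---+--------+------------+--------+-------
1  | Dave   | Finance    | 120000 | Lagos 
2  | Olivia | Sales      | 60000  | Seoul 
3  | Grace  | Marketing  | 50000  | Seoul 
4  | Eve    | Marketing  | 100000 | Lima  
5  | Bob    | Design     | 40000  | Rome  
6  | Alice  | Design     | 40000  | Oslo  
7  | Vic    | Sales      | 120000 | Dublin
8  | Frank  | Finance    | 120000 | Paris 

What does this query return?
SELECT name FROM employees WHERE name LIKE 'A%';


LIKE 'A%' matches names starting with 'A'
Matching: 1

1 rows:
Alice


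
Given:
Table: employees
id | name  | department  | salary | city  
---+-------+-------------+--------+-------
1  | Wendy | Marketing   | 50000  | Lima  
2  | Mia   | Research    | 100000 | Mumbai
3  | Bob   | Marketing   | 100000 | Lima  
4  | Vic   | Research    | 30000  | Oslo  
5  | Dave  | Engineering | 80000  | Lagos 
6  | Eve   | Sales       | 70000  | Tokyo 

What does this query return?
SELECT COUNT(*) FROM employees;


COUNT(*) counts all rows

6


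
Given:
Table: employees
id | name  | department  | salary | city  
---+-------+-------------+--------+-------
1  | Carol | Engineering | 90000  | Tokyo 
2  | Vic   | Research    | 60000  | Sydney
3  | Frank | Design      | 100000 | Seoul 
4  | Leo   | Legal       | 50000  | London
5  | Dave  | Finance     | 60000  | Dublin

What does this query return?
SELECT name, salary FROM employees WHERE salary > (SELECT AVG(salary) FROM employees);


Subquery: AVG(salary) = 72000.0
Filtering: salary > 72000.0
  Carol (90000) -> MATCH
  Frank (100000) -> MATCH


2 rows:
Carol, 90000
Frank, 100000


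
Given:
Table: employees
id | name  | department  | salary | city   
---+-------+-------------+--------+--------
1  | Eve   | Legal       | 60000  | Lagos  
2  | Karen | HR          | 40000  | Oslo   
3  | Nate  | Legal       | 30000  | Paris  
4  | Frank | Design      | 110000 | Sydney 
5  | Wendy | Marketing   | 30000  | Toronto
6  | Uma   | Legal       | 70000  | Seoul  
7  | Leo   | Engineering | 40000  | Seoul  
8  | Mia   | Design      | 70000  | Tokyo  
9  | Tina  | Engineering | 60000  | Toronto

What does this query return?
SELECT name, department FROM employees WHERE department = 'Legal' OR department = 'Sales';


Filtering: department = 'Legal' OR 'Sales'
Matching: 3 rows

3 rows:
Eve, Legal
Nate, Legal
Uma, Legal


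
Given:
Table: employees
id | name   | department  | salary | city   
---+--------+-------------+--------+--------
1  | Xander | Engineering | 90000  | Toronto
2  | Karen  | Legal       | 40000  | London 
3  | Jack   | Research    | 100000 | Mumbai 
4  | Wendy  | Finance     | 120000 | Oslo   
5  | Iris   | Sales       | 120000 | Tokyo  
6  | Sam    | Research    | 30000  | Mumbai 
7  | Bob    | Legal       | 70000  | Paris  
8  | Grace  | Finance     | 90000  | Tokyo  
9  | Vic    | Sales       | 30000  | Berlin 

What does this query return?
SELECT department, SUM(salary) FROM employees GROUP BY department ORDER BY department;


Summing salary within each department:
  Engineering: 90000 = 90000
  Finance: 120000 + 90000 = 210000
  Legal: 40000 + 70000 = 110000
  Research: 100000 + 30000 = 130000
  Sales: 120000 + 30000 = 150000


5 groups:
Engineering, 90000
Finance, 210000
Legal, 110000
Research, 130000
Sales, 150000


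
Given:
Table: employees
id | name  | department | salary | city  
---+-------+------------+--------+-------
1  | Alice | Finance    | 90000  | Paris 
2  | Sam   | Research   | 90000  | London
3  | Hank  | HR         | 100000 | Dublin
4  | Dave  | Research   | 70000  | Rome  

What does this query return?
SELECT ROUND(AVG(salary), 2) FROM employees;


SUM(salary) = 350000
COUNT = 4
ROUND(AVG, 2) = ROUND(350000 / 4, 2) = 87500.0

87500.0


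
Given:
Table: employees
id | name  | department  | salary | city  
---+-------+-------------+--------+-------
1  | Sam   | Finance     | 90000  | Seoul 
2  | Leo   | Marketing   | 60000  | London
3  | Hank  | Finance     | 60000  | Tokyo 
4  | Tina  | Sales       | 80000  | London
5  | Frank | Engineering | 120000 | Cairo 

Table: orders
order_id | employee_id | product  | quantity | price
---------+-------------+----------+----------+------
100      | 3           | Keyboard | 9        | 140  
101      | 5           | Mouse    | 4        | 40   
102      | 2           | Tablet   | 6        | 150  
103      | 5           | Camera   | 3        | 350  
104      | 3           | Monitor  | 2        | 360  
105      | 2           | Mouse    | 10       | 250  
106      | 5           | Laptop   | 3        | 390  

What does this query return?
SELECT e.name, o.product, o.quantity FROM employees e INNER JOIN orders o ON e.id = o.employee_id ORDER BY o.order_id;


Joining employees.id = orders.employee_id:
  employee Hank (id=3) -> order Keyboard
  employee Frank (id=5) -> order Mouse
  employee Leo (id=2) -> order Tablet
  employee Frank (id=5) -> order Camera
  employee Hank (id=3) -> order Monitor
  employee Leo (id=2) -> order Mouse
  employee Frank (id=5) -> order Laptop


7 rows:
Hank, Keyboard, 9
Frank, Mouse, 4
Leo, Tablet, 6
Frank, Camera, 3
Hank, Monitor, 2
Leo, Mouse, 10
Frank, Laptop, 3


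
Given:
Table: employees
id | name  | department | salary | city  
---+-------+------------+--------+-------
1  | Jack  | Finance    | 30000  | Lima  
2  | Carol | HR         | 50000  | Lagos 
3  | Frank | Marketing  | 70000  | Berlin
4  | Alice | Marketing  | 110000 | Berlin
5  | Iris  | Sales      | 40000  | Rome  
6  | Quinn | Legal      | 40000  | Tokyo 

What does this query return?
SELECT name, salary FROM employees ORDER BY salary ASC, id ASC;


Sorting by salary ASC, then id ASC for ties

6 rows:
Jack, 30000
Iris, 40000
Quinn, 40000
Carol, 50000
Frank, 70000
Alice, 110000


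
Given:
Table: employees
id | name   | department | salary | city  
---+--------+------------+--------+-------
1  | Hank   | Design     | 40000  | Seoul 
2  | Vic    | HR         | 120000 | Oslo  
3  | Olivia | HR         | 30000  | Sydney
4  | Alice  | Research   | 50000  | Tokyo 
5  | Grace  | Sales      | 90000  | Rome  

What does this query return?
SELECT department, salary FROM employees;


Projecting columns: department, salary

5 rows:
Design, 40000
HR, 120000
HR, 30000
Research, 50000
Sales, 90000


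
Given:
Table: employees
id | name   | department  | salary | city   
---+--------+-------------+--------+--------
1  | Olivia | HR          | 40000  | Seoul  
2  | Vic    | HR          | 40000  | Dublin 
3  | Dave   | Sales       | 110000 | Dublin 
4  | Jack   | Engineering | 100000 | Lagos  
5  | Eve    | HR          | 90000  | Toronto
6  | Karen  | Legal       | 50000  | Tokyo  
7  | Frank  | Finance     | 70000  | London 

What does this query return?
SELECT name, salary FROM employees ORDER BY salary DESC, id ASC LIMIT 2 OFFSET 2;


Sort by salary DESC (id ASC tiebreak), then skip 2 and take 2
Rows 3 through 4

2 rows:
Eve, 90000
Frank, 70000


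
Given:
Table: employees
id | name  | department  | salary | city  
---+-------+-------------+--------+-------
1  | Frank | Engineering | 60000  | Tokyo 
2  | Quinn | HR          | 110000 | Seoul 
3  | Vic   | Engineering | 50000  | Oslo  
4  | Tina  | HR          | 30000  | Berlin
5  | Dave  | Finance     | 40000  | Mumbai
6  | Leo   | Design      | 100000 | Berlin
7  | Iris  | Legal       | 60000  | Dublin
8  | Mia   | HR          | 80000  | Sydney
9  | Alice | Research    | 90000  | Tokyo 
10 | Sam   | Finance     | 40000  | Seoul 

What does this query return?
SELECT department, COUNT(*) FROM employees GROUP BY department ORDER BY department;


Assigning each row to its department group:
  Frank -> Engineering
  Quinn -> HR
  Vic -> Engineering
  Tina -> HR
  Dave -> Finance
  Leo -> Design
  Iris -> Legal
  Mia -> HR
  Alice -> Research
  Sam -> Finance


6 groups:
Design, 1
Engineering, 2
Finance, 2
HR, 3
Legal, 1
Research, 1


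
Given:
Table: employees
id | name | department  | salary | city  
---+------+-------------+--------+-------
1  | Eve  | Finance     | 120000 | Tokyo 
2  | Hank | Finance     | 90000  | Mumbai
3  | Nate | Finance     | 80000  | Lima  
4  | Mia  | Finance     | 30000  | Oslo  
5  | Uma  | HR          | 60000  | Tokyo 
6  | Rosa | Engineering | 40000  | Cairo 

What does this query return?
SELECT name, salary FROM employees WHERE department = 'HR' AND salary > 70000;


Filtering: department = 'HR' AND salary > 70000
Matching: 0 rows

Empty result set (0 rows)


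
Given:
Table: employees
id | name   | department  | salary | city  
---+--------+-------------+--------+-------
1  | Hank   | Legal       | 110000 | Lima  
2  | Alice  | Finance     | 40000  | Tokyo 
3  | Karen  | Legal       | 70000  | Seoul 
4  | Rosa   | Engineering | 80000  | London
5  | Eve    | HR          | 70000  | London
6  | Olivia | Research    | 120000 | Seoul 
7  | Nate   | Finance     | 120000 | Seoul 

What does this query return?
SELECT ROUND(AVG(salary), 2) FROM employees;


SUM(salary) = 610000
COUNT = 7
ROUND(AVG, 2) = ROUND(610000 / 7, 2) = 87142.86

87142.86


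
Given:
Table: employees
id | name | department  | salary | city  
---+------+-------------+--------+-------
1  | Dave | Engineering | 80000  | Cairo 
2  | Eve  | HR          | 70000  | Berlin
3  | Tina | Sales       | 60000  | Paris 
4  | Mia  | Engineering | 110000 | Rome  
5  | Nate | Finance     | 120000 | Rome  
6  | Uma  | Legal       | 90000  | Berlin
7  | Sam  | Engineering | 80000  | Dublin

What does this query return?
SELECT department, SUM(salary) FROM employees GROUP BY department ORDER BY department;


Summing salary within each department:
  Engineering: 80000 + 110000 + 80000 = 270000
  Finance: 120000 = 120000
  HR: 70000 = 70000
  Legal: 90000 = 90000
  Sales: 60000 = 60000


5 groups:
Engineering, 270000
Finance, 120000
HR, 70000
Legal, 90000
Sales, 60000


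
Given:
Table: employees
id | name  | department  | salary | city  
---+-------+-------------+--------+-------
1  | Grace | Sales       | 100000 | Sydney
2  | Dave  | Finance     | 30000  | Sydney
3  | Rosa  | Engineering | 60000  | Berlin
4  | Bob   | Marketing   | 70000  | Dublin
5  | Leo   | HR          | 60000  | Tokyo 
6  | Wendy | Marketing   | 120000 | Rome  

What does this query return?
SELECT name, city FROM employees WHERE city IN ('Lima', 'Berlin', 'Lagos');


Filtering: city IN ('Lima', 'Berlin', 'Lagos')
Matching: 1 rows

1 rows:
Rosa, Berlin


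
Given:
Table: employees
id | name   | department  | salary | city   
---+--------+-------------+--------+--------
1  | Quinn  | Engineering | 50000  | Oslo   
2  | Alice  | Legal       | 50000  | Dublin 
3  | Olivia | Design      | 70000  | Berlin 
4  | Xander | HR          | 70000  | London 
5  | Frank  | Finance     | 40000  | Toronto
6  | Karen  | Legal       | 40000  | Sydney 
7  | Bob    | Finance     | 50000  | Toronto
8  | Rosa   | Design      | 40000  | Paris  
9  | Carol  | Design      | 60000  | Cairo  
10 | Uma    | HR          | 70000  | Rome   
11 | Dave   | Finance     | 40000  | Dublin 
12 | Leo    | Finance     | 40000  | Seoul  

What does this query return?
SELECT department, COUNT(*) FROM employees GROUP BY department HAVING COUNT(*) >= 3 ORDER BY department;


Groups with count >= 3:
  Design: 3 -> PASS
  Finance: 4 -> PASS
  Engineering: 1 -> filtered out
  HR: 2 -> filtered out
  Legal: 2 -> filtered out


2 groups:
Design, 3
Finance, 4


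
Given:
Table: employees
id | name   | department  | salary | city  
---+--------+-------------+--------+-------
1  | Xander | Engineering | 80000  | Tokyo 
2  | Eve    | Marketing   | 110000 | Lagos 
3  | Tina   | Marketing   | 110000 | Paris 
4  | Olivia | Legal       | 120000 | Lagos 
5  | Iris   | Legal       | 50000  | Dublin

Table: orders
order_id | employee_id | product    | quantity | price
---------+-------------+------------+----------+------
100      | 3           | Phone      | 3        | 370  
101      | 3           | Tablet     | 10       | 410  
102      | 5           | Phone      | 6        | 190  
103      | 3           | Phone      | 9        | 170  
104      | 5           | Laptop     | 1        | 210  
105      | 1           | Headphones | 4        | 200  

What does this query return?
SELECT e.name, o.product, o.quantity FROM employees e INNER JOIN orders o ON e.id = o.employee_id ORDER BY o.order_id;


Joining employees.id = orders.employee_id:
  employee Tina (id=3) -> order Phone
  employee Tina (id=3) -> order Tablet
  employee Iris (id=5) -> order Phone
  employee Tina (id=3) -> order Phone
  employee Iris (id=5) -> order Laptop
  employee Xander (id=1) -> order Headphones


6 rows:
Tina, Phone, 3
Tina, Tablet, 10
Iris, Phone, 6
Tina, Phone, 9
Iris, Laptop, 1
Xander, Headphones, 4


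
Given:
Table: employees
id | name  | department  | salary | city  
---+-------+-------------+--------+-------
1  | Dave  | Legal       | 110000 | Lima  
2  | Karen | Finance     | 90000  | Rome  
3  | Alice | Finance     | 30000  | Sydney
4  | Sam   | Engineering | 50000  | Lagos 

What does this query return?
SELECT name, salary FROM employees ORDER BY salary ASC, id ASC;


Sorting by salary ASC, then id ASC for ties

4 rows:
Alice, 30000
Sam, 50000
Karen, 90000
Dave, 110000


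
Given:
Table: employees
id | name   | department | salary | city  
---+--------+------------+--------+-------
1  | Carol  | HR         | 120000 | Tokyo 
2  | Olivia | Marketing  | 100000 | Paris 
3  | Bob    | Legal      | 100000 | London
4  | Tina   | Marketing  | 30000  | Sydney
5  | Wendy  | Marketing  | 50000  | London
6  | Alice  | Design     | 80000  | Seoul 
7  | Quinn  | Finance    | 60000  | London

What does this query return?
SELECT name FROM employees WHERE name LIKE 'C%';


LIKE 'C%' matches names starting with 'C'
Matching: 1

1 rows:
Carol


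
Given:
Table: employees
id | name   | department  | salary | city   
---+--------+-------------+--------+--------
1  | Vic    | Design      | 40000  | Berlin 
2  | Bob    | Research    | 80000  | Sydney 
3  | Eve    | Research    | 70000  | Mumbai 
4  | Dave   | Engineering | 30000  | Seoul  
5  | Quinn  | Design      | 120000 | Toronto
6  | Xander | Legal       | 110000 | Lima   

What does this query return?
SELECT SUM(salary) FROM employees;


SUM(salary) = 40000 + 80000 + 70000 + 30000 + 120000 + 110000 = 450000

450000


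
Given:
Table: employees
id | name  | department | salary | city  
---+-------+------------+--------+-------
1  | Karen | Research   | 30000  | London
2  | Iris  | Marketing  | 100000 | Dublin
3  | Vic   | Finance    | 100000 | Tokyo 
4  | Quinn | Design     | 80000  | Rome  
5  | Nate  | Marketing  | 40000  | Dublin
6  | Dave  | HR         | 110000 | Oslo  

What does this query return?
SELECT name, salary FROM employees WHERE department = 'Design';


Filtering: department = 'Design'
Matching rows: 1

1 rows:
Quinn, 80000


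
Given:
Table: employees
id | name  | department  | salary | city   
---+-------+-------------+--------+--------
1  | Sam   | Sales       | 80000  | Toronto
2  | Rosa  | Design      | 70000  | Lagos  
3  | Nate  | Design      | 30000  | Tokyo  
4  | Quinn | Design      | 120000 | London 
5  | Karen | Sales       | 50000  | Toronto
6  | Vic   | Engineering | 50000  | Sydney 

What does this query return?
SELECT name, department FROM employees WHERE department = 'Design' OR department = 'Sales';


Filtering: department = 'Design' OR 'Sales'
Matching: 5 rows

5 rows:
Sam, Sales
Rosa, Design
Nate, Design
Quinn, Design
Karen, Sales
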